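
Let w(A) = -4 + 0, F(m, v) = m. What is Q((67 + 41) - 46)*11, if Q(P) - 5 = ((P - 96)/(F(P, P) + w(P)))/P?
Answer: 98703/1798 ≈ 54.896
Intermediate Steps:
w(A) = -4
Q(P) = 5 + (-96 + P)/(P*(-4 + P)) (Q(P) = 5 + ((P - 96)/(P - 4))/P = 5 + ((-96 + P)/(-4 + P))/P = 5 + (-96 + P)/(P*(-4 + P)))
Q((67 + 41) - 46)*11 = ((-96 - 19*((67 + 41) - 46) + 5*((67 + 41) - 46)²)/(((67 + 41) - 46)*(-4 + ((67 + 41) - 46))))*11 = ((-96 - 19*(108 - 46) + 5*(108 - 46)²)/((108 - 46)*(-4 + (108 - 46))))*11 = ((-96 - 19*62 + 5*62²)/(62*(-4 + 62)))*11 = ((1/62)*(-96 - 1178 + 5*3844)/58)*11 = ((1/62)*(1/58)*(-96 - 1178 + 19220))*11 = ((1/62)*(1/58)*17946)*11 = (8973/1798)*11 = 98703/1798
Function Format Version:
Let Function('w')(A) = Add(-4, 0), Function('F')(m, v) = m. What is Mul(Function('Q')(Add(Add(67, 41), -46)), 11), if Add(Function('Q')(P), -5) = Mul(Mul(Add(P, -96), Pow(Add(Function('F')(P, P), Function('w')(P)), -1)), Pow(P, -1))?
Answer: Rational(98703, 1798) ≈ 54.896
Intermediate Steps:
Function('w')(A) = -4
Function('Q')(P) = Add(5, Mul(Pow(P, -1), Pow(Add(-4, P), -1), Add(-96, P))) (Function('Q')(P) = Add(5, Mul(Mul(Add(P, -96), Pow(Add(P, -4), -1)), Pow(P, -1))) = Add(5, Mul(Mul(Add(-96, P), Pow(Add(-4, P), -1)), Pow(P, -1))) = Add(5, Mul(Mul(Pow(Add(-4, P), -1), Add(-96, P)), Pow(P, -1))) = Add(5, Mul(Pow(P, -1), Pow(Add(-4, P), -1), Add(-96, P))))
Mul(Function('Q')(Add(Add(67, 41), -46)), 11) = Mul(Mul(Pow(Add(Add(67, 41), -46), -1), Pow(Add(-4, Add(Add(67, 41), -46)), -1), Add(-96, Mul(-19, Add(Add(67, 41), -46)), Mul(5, Pow(Add(Add(67, 41), -46), 2)))), 11) = Mul(Mul(Pow(Add(108, -46), -1), Pow(Add(-4, Add(108, -46)), -1), Add(-96, Mul(-19, Add(108, -46)), Mul(5, Pow(Add(108, -46), 2)))), 11) = Mul(Mul(Pow(62, -1), Pow(Add(-4, 62), -1), Add(-96, Mul(-19, 62), Mul(5, Pow(62, 2)))), 11) = Mul(Mul(Rational(1, 62), Pow(58, -1), Add(-96, -1178, Mul(5, 3844))), 11) = Mul(Mul(Rational(1, 62), Rational(1, 58), Add(-96, -1178, 19220)), 11) = Mul(Mul(Rational(1, 62), Rational(1, 58), 17946), 11) = Mul(Rational(8973, 1798), 11) = Rational(98703, 1798)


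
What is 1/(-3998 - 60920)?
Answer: -1/64918 ≈ -1.5404e-5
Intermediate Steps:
1/(-3998 - 60920) = 1/(-64918) = -1/64918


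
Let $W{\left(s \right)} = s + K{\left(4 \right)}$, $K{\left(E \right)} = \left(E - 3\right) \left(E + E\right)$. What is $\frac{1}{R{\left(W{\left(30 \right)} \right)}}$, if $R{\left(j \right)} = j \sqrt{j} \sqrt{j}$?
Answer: $\frac{1}{1444} \approx 0.00069252$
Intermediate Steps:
$K{\left(E \right)} = 2 E \left(-3 + E\right)$ ($K{\left(E \right)} = \left(-3 + E\right) 2 E = 2 E \left(-3 + E\right)$)
$W{\left(s \right)} = 8 + s$ ($W{\left(s \right)} = s + 2 \cdot 4 \left(-3 + 4\right) = s + 2 \cdot 4 \cdot 1 = s + 8 = 8 + s$)
$R{\left(j \right)} = j^{2}$ ($R{\left(j \right)} = j^{\frac{3}{2}} \sqrt{j} = j^{2}$)
$\frac{1}{R{\left(W{\left(30 \right)} \right)}} = \frac{1}{\left(8 + 30\right)^{2}} = \frac{1}{38^{2}} = \frac{1}{1444}$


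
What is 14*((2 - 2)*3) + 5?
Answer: 5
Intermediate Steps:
14*((2 - 2)*3) + 5 = 14*(0*3) + 5 = 14*0 + 5 = 0 + 5 = 5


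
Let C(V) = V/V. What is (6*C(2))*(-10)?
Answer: -60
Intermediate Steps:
C(V) = 1
(6*C(2))*(-10) = (6*1)*(-10) = 6*(-10) = -60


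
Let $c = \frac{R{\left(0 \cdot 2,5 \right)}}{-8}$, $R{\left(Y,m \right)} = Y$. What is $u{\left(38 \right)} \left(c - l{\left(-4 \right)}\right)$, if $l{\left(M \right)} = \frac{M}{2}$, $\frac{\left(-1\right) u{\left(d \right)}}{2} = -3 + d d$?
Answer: $-5764$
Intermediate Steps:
$u{\left(d \right)} = 6 - 2 d^{2}$ ($u{\left(d \right)} = - 2 \left(-3 + d d\right) = - 2 \left(-3 + d^{2}\right) = 6 - 2 d^{2}$)
$l{\left(M \right)} = \frac{M}{2}$ ($l{\left(M \right)} = M \frac{1}{2} = \frac{M}{2}$)
$c = 0$ ($c = \frac{0 \cdot 2}{-8} = 0 \left(- \frac{1}{8}\right) = 0$)
$u{\left(38 \right)} \left(c - l{\left(-4 \right)}\right) = \left(6 - 2 \cdot 38^{2}\right) \left(0 - \frac{1}{2} \left(-4\right)\right) = \left(6 - 2888\right) \left(0 - -2\right) = \left(6 - 2888\right) \left(0 + 2\right) = \left(-2882\right) 2 = -5764$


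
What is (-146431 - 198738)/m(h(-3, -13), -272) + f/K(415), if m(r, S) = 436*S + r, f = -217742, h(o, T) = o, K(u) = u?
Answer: -5135973471/9843385 ≈ -521.77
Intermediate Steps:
m(r, S) = r + 436*S
(-146431 - 198738)/m(h(-3, -13), -272) + f/K(415) = (-146431 - 198738)/(-3 + 436*(-272)) - 217742/415 = -345169/(-3 - 118592) - 217742*1/415 = -345169/(-118595) - 217742/415 = -345169*(-1/118595) - 217742/415 = 345169/118595 - 217742/415 = -5135973471/9843385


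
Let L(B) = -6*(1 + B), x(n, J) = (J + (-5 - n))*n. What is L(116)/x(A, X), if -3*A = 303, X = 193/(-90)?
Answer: 63180/853147 ≈ 0.074055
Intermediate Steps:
X = -193/90 (X = 193*(-1/90) = -193/90 ≈ -2.1444)
A = -101 (A = -⅓*303 = -101)
x(n, J) = n*(-5 + J - n) (x(n, J) = (-5 + J - n)*n = n*(-5 + J - n))
L(B) = -6 - 6*B
L(116)/x(A, X) = (-6 - 6*116)/((-101*(-5 - 193/90 - 1*(-101)))) = (-6 - 696)/((-101*(-5 - 193/90 + 101))) = -702/((-101*8447/90)) = -702/(-853147/90) = -702*(-90/853147) = 63180/853147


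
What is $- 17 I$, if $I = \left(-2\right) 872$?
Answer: $29648$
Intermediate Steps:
$I = -1744$
$- 17 I = \left(-17\right) \left(-1744\right) = 29648$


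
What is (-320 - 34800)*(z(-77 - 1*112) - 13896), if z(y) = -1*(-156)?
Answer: 482548800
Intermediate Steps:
z(y) = 156
(-320 - 34800)*(z(-77 - 1*112) - 13896) = (-320 - 34800)*(156 - 13896) = -35120*(-13740) = 482548800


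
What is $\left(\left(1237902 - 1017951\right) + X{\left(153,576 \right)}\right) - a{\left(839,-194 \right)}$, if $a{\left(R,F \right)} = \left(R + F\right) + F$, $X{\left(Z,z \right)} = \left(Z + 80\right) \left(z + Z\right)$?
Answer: $389357$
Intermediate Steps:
$X{\left(Z,z \right)} = \left(80 + Z\right) \left(Z + z\right)$
$a{\left(R,F \right)} = R + 2 F$ ($a{\left(R,F \right)} = \left(F + R\right) + F = R + 2 F$)
$\left(\left(1237902 - 1017951\right) + X{\left(153,576 \right)}\right) - a{\left(839,-194 \right)} = \left(\left(1237902 - 1017951\right) + \left(153^{2} + 80 \cdot 153 + 80 \cdot 576 + 153 \cdot 576\right)\right) - \left(839 + 2 \left(-194\right)\right) = \left(219951 + \left(23409 + 12240 + 46080 + 88128\right)\right) - \left(839 - 388\right) = \left(219951 + 169857\right) - 451 = 389808 - 451 = 389357$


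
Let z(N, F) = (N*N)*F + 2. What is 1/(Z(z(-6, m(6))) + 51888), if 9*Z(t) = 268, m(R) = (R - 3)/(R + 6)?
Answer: 9/467260 ≈ 1.9261e-5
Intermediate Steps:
m(R) = (-3 + R)/(6 + R)
z(N, F) = 2 + F*N**2 (z(N, F) = N**2*F + 2 = F*N**2 + 2 = 2 + F*N**2)
Z(t) = 268/9 (Z(t) = (1/9)*268 = 268/9)
1/(Z(z(-6, m(6))) + 51888) = 1/(268/9 + 51888) = 1/(467260/9) = 9/467260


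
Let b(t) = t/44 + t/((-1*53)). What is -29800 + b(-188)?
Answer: -17373823/583 ≈ -29801.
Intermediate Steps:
b(t) = 9*t/2332 (b(t) = t*(1/44) + t/(-53) = t/44 + t*(-1/53) = t/44 - t/53 = 9*t/2332)
-29800 + b(-188) = -29800 + (9/2332)*(-188) = -29800 - 423/583 = -17373823/583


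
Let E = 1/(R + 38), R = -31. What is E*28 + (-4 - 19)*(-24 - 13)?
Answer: 855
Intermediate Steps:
E = ⅐ (E = 1/(-31 + 38) = 1/7 = ⅐ ≈ 0.14286)
E*28 + (-4 - 19)*(-24 - 13) = (⅐)*28 + (-4 - 19)*(-24 - 13) = 4 - 23*(-37) = 4 + 851 = 855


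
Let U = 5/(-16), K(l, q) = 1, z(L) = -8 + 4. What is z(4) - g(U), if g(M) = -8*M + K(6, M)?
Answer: -15/2 ≈ -7.5000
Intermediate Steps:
z(L) = -4
U = -5/16 (U = 5*(-1/16) = -5/16 ≈ -0.31250)
g(M) = 1 - 8*M (g(M) = -8*M + 1 = 1 - 8*M)
z(4) - g(U) = -4 - (1 - 8*(-5/16)) = -4 - (1 + 5/2) = -4 - 1*7/2 = -4 - 7/2 = -15/2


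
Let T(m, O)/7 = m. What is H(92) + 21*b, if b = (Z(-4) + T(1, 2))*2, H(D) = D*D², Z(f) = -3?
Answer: 778856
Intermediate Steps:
T(m, O) = 7*m
H(D) = D³
b = 8 (b = (-3 + 7*1)*2 = (-3 + 7)*2 = 4*2 = 8)
H(92) + 21*b = 92³ + 21*8 = 778688 + 168 = 778856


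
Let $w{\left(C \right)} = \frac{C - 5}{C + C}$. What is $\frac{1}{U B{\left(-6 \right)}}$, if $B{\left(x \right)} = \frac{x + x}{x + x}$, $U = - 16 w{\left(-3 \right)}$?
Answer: $- \frac{3}{64} \approx -0.046875$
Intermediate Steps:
$w{\left(C \right)} = \frac{-5 + C}{2 C}$
$U = - \frac{64}{3}$ ($U = - 16 \frac{-5 - 3}{2 \left(-3\right)} = - 16 \cdot \frac{1}{2} \left(- \frac{1}{3}\right) \left(-8\right) = \left(-16\right) \frac{4}{3} = - \frac{64}{3} \approx -21.333$)
$B{\left(x \right)} = 1$ ($B{\left(x \right)} = \frac{2 x}{2 x} = 2 x \frac{1}{2 x} = 1$)
$\frac{1}{U B{\left(-6 \right)}} = \frac{1}{\left(- \frac{64}{3}\right) 1} = \frac{1}{- \frac{64}{3}} = - \frac{3}{64}$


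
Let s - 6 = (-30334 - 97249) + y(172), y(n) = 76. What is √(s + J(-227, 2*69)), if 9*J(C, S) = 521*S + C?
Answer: I*√1075838/3 ≈ 345.74*I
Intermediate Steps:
J(C, S) = C/9 + 521*S/9 (J(C, S) = (521*S + C)/9 = (C + 521*S)/9 = C/9 + 521*S/9)
s = -127501 (s = 6 + ((-30334 - 97249) + 76) = 6 + (-127583 + 76) = 6 - 127507 = -127501)
√(s + J(-227, 2*69)) = √(-127501 + ((⅑)*(-227) + 521*(2*69)/9)) = √(-127501 + (-227/9 + (521/9)*138)) = √(-127501 + (-227/9 + 23966/3)) = √(-127501 + 71671/9) = √(-1075838/9) = I*√1075838/3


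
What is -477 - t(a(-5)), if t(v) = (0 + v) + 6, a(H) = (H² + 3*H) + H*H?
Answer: -518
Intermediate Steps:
a(H) = 2*H² + 3*H (a(H) = (H² + 3*H) + H² = 2*H² + 3*H)
t(v) = 6 + v (t(v) = v + 6 = 6 + v)
-477 - t(a(-5)) = -477 - (6 - 5*(3 + 2*(-5))) = -477 - (6 - 5*(3 - 10)) = -477 - (6 - 5*(-7)) = -477 - (6 + 35) = -477 - 1*41 = -477 - 41 = -518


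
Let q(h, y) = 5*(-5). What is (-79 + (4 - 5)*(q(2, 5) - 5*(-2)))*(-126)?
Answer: 8064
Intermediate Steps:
q(h, y) = -25
(-79 + (4 - 5)*(q(2, 5) - 5*(-2)))*(-126) = (-79 + (4 - 5)*(-25 - 5*(-2)))*(-126) = (-79 - (-25 + 10))*(-126) = (-79 - 1*(-15))*(-126) = (-79 + 15)*(-126) = -64*(-126) = 8064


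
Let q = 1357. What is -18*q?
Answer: -24426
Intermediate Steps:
-18*q = -18*1357 = -1*24426 = -24426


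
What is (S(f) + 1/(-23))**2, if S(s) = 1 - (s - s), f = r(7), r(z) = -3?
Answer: 484/529 ≈ 0.91493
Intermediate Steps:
f = -3
S(s) = 1 (S(s) = 1 - 1*0 = 1 + 0 = 1)
(S(f) + 1/(-23))**2 = (1 + 1/(-23))**2 = (1 - 1/23)**2 = (22/23)**2 = 484/529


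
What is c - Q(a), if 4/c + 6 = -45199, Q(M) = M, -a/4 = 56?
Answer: 10125916/45205 ≈ 224.00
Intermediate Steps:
a = -224 (a = -4*56 = -224)
c = -4/45205 (c = 4/(-6 - 45199) = 4/(-45205) = 4*(-1/45205) = -4/45205 ≈ -8.8486e-5)
c - Q(a) = -4/45205 - 1*(-224) = -4/45205 + 224 = 10125916/45205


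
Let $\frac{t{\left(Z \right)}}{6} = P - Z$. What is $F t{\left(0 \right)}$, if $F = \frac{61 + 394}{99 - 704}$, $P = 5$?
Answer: $- \frac{2730}{121} \approx -22.562$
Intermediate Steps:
$t{\left(Z \right)} = 30 - 6 Z$ ($t{\left(Z \right)} = 6 \left(5 - Z\right) = 30 - 6 Z$)
$F = - \frac{91}{121}$ ($F = \frac{455}{-605} = 455 \left(- \frac{1}{605}\right) = - \frac{91}{121} \approx -0.75207$)
$F t{\left(0 \right)} = - \frac{91 \left(30 - 0\right)}{121} = - \frac{91 \left(30 + 0\right)}{121} = \left(- \frac{91}{121}\right) 30 = - \frac{2730}{121}$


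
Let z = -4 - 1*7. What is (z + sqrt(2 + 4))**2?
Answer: (11 - sqrt(6))**2 ≈ 73.111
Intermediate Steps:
z = -11 (z = -4 - 7 = -11)
(z + sqrt(2 + 4))**2 = (-11 + sqrt(2 + 4))**2 = (-11 + sqrt(6))**2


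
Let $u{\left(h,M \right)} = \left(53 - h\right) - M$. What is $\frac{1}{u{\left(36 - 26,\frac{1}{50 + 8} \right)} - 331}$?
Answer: $- \frac{58}{16705} \approx -0.003472$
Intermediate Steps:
$u{\left(h,M \right)} = 53 - M - h$
$\frac{1}{u{\left(36 - 26,\frac{1}{50 + 8} \right)} - 331} = \frac{1}{\left(53 - \frac{1}{50 + 8} - \left(36 - 26\right)\right) - 331} = \frac{1}{\left(53 - \frac{1}{58} - \left(36 - 26\right)\right) - 331} = \frac{1}{\left(53 - \frac{1}{58} - 10\right) - 331} = \frac{1}{\frac{2493}{58} - 331} = \frac{1}{- \frac{16705}{58}} = - \frac{58}{16705}$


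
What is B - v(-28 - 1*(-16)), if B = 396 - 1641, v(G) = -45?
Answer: -1200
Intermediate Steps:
B = -1245
B - v(-28 - 1*(-16)) = -1245 - 1*(-45) = -1245 + 45 = -1200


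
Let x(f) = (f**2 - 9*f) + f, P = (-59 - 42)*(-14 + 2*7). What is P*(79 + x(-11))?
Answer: 0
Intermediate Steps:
P = 0 (P = -101*(-14 + 14) = -101*0 = 0)
x(f) = f**2 - 8*f
P*(79 + x(-11)) = 0*(79 - 11*(-8 - 11)) = 0*(79 - 11*(-19)) = 0*(79 + 209) = 0*288 = 0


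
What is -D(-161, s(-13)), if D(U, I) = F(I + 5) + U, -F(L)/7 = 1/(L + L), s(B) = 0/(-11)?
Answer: 1617/10 ≈ 161.70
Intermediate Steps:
s(B) = 0 (s(B) = 0*(-1/11) = 0)
F(L) = -7/(2*L) (F(L) = -7/(L + L) = -7*1/(2*L) = -7/(2*L))
D(U, I) = U - 7/(2*(5 + I)) (D(U, I) = -7/(2*(I + 5)) + U = -7/(2*(5 + I)) + U = U - 7/(2*(5 + I)))
-D(-161, s(-13)) = -(-7/2 - 161*(5 + 0))/(5 + 0) = -(-7/2 - 161*5)/5 = -(-7/2 - 805)/5 = -(-1617)/(5*2) = -1*(-1617/10) = 1617/10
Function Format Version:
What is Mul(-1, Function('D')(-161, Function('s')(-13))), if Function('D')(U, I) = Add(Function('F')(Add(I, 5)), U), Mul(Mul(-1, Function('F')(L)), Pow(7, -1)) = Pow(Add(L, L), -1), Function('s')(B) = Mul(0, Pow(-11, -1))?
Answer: Rational(1617, 10) ≈ 161.70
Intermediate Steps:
Function('s')(B) = 0 (Function('s')(B) = Mul(0, Rational(-1, 11)) = 0)
Function('F')(L) = Mul(Rational(-7, 2), Pow(L, -1)) (Function('F')(L) = Mul(-7, Pow(Add(L, L), -1)) = Mul(-7, Pow(Mul(2, L), -1)) = Mul(-7, Mul(Rational(1, 2), Pow(L, -1))) = Mul(Rational(-7, 2), Pow(L, -1)))
Function('D')(U, I) = Add(U, Mul(Rational(-7, 2), Pow(Add(5, I), -1))) (Function('D')(U, I) = Add(Mul(Rational(-7, 2), Pow(Add(I, 5), -1)), U) = Add(Mul(Rational(-7, 2), Pow(Add(5, I), -1)), U) = Add(U, Mul(Rational(-7, 2), Pow(Add(5, I), -1))))
Mul(-1, Function('D')(-161, Function('s')(-13))) = Mul(-1, Mul(Pow(Add(5, 0), -1), Add(Rational(-7, 2), Mul(-161, Add(5, 0))))) = Mul(-1, Mul(Pow(5, -1), Add(Rational(-7, 2), Mul(-161, 5)))) = Mul(-1, Mul(Rational(1, 5), Add(Rational(-7, 2), -805))) = Mul(-1, Mul(Rational(1, 5), Rational(-1617, 2))) = Mul(-1, Rational(-1617, 10)) = Rational(1617, 10)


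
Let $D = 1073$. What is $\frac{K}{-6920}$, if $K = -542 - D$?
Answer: $\frac{323}{1384} \approx 0.23338$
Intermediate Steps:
$K = -1615$ ($K = -542 - 1073 = -1615$)
$\frac{K}{-6920} = - \frac{1615}{-6920} = \left(-1615\right) \left(- \frac{1}{6920}\right) = \frac{323}{1384}$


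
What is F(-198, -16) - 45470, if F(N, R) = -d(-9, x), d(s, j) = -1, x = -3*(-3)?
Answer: -45469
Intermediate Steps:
x = 9
F(N, R) = 1 (F(N, R) = -1*(-1) = 1)
F(-198, -16) - 45470 = 1 - 45470 = -45469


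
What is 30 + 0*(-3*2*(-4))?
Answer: 30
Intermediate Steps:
30 + 0*(-3*2*(-4)) = 30 + 0*(-6*(-4)) = 30 + 0*24 = 30 + 0 = 30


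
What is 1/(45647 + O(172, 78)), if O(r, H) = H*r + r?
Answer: 1/59235 ≈ 1.6882e-5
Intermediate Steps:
O(r, H) = r + H*r
1/(45647 + O(172, 78)) = 1/(45647 + 172*(1 + 78)) = 1/(45647 + 172*79) = 1/(45647 + 13588) = 1/59235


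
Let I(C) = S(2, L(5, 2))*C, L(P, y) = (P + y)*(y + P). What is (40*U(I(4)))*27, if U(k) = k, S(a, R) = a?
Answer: 8640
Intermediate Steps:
L(P, y) = (P + y)² (L(P, y) = (P + y)*(P + y) = (P + y)²)
I(C) = 2*C
(40*U(I(4)))*27 = (40*(2*4))*27 = (40*8)*27 = 320*27 = 8640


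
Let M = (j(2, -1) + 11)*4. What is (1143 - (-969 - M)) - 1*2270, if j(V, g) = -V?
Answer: -122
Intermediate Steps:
M = 36 (M = (-1*2 + 11)*4 = (-2 + 11)*4 = 9*4 = 36)
(1143 - (-969 - M)) - 1*2270 = (1143 - (-969 - 1*36)) - 1*2270 = (1143 - (-969 - 36)) - 2270 = (1143 - 1*(-1005)) - 2270 = (1143 + 1005) - 2270 = 2148 - 2270 = -122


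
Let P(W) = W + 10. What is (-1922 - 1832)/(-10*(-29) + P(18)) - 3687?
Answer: -588110/159 ≈ -3698.8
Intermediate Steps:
P(W) = 10 + W
(-1922 - 1832)/(-10*(-29) + P(18)) - 3687 = (-1922 - 1832)/(-10*(-29) + (10 + 18)) - 3687 = -3754/(290 + 28) - 3687 = -3754/318 - 3687 = -3754*1/318 - 3687 = -1877/159 - 3687 = -588110/159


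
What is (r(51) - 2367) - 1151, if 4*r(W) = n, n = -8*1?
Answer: -3520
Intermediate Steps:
n = -8
r(W) = -2 (r(W) = (1/4)*(-8) = -2)
(r(51) - 2367) - 1151 = (-2 - 2367) - 1151 = -2369 - 1151 = -3520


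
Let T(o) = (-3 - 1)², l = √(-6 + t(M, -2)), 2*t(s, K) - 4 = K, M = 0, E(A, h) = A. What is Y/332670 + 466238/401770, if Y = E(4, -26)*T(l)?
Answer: 7756455437/6682841295 ≈ 1.1607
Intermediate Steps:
t(s, K) = 2 + K/2
l = I*√5 (l = √(-6 + (2 + (½)*(-2))) = √(-6 + (2 - 1)) = √(-6 + 1) = √(-5) = I*√5 ≈ 2.2361*I)
T(o) = 16 (T(o) = (-4)² = 16)
Y = 64 (Y = 4*16 = 64)
Y/332670 + 466238/401770 = 64/332670 + 466238/401770 = 64*(1/332670) + 466238*(1/401770) = 32/166335 + 233119/200885 = 7756455437/6682841295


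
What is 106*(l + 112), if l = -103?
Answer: 954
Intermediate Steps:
106*(l + 112) = 106*(-103 + 112) = 106*9 = 954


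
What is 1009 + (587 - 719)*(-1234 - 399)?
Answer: 216565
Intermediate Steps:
1009 + (587 - 719)*(-1234 - 399) = 1009 - 132*(-1633) = 1009 + 215556 = 216565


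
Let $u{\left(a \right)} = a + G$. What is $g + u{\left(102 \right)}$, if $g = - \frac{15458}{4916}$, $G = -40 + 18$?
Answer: $\frac{188911}{2458} \approx 76.856$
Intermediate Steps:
$G = -22$
$u{\left(a \right)} = -22 + a$ ($u{\left(a \right)} = a - 22 = -22 + a$)
$g = - \frac{7729}{2458}$ ($g = \left(-15458\right) \frac{1}{4916} = - \frac{7729}{2458} \approx -3.1444$)
$g + u{\left(102 \right)} = - \frac{7729}{2458} + \left(-22 + 102\right) = - \frac{7729}{2458} + 80 = \frac{188911}{2458}$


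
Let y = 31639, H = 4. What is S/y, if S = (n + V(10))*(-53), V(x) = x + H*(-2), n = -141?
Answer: 7367/31639 ≈ 0.23285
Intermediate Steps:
V(x) = -8 + x (V(x) = x + 4*(-2) = x - 8 = -8 + x)
S = 7367 (S = (-141 + (-8 + 10))*(-53) = (-141 + 2)*(-53) = -139*(-53) = 7367)
S/y = 7367/31639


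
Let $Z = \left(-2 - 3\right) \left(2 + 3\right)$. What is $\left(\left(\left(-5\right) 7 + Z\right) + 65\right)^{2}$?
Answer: $25$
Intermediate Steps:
$Z = -25$ ($Z = \left(-5\right) 5 = -25$)
$\left(\left(\left(-5\right) 7 + Z\right) + 65\right)^{2} = \left(\left(\left(-5\right) 7 - 25\right) + 65\right)^{2} = \left(\left(-35 - 25\right) + 65\right)^{2} = \left(-60 + 65\right)^{2} = 5^{2} = 25$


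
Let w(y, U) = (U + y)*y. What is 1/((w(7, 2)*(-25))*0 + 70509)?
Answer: 1/70509 ≈ 1.4183e-5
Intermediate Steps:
w(y, U) = y*(U + y)
1/((w(7, 2)*(-25))*0 + 70509) = 1/(((7*(2 + 7))*(-25))*0 + 70509) = 1/(((7*9)*(-25))*0 + 70509) = 1/((63*(-25))*0 + 70509) = 1/(-1575*0 + 70509) = 1/(0 + 70509) = 1/70509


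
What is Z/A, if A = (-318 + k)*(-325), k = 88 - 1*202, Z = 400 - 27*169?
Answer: -4163/140400 ≈ -0.029651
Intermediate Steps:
Z = -4163 (Z = 400 - 4563 = -4163)
k = -114 (k = 88 - 202 = -114)
A = 140400 (A = (-318 - 114)*(-325) = -432*(-325) = 140400)
Z/A = -4163/140400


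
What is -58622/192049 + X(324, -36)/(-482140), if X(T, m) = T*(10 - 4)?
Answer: -7159338584/23148626215 ≈ -0.30928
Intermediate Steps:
X(T, m) = 6*T (X(T, m) = T*6 = 6*T)
-58622/192049 + X(324, -36)/(-482140) = -58622/192049 + (6*324)/(-482140) = -58622*1/192049 + 1944*(-1/482140) = -58622/192049 - 486/120535 = -7159338584/23148626215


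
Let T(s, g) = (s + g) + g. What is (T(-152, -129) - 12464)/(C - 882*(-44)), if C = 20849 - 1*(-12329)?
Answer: -6437/35993 ≈ -0.17884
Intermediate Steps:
T(s, g) = s + 2*g (T(s, g) = (g + s) + g = s + 2*g)
C = 33178 (C = 20849 + 12329 = 33178)
(T(-152, -129) - 12464)/(C - 882*(-44)) = ((-152 + 2*(-129)) - 12464)/(33178 - 882*(-44)) = ((-152 - 258) - 12464)/(33178 + 38808) = (-410 - 12464)/71986 = -12874*1/71986 = -6437/35993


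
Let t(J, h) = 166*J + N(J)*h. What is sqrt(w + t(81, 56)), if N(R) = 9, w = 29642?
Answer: 2*sqrt(10898) ≈ 208.79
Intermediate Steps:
t(J, h) = 9*h + 166*J (t(J, h) = 166*J + 9*h = 9*h + 166*J)
sqrt(w + t(81, 56)) = sqrt(29642 + (9*56 + 166*81)) = sqrt(29642 + (504 + 13446)) = sqrt(29642 + 13950) = sqrt(43592) = 2*sqrt(10898)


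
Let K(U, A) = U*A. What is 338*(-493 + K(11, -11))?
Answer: -207532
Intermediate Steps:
K(U, A) = A*U
338*(-493 + K(11, -11)) = 338*(-493 - 11*11) = 338*(-493 - 121) = 338*(-614) = -207532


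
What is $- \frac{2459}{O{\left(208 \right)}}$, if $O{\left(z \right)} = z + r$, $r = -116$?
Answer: $- \frac{2459}{92} \approx -26.728$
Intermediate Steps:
$O{\left(z \right)} = -116 + z$ ($O{\left(z \right)} = z - 116 = -116 + z$)
$- \frac{2459}{O{\left(208 \right)}} = - \frac{2459}{-116 + 208} = - \frac{2459}{92}$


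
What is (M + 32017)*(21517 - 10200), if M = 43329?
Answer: 852690682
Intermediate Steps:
(M + 32017)*(21517 - 10200) = (43329 + 32017)*(21517 - 10200) = 75346*11317 = 852690682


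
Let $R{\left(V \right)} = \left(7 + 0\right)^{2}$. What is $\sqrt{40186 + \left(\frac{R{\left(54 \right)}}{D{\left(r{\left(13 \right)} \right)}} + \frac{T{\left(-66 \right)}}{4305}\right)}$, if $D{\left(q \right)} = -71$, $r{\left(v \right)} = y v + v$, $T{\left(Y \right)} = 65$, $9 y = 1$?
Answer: $\frac{10 \sqrt{1501725256521}}{61131} \approx 200.46$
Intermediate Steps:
$y = \frac{1}{9}$ ($y = \frac{1}{9} \cdot 1 = \frac{1}{9} \approx 0.11111$)
$r{\left(v \right)} = \frac{10 v}{9}$ ($r{\left(v \right)} = \frac{v}{9} + v = \frac{10 v}{9}$)
$R{\left(V \right)} = 49$ ($R{\left(V \right)} = 7^{2} = 49$)
$\sqrt{40186 + \left(\frac{R{\left(54 \right)}}{D{\left(r{\left(13 \right)} \right)}} + \frac{T{\left(-66 \right)}}{4305}\right)} = \sqrt{40186 + \left(\frac{49}{-71} + \frac{65}{4305}\right)} = \sqrt{40186 + \left(49 \left(- \frac{1}{71}\right) + 65 \cdot \frac{1}{4305}\right)} = \sqrt{40186 + \left(- \frac{49}{71} + \frac{13}{861}\right)} = \sqrt{40186 - \frac{41266}{61131}} = \sqrt{\frac{2456569100}{61131}} = \frac{10 \sqrt{1501725256521}}{61131}$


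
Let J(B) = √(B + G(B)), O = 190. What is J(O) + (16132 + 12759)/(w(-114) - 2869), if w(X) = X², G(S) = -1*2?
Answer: 28891/10127 + 2*√47 ≈ 16.564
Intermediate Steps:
G(S) = -2
J(B) = √(-2 + B) (J(B) = √(B - 2) = √(-2 + B))
J(O) + (16132 + 12759)/(w(-114) - 2869) = √(-2 + 190) + (16132 + 12759)/((-114)² - 2869) = √188 + 28891/(12996 - 2869) = 2*√47 + 28891/10127 = 28891/10127 + 2*√47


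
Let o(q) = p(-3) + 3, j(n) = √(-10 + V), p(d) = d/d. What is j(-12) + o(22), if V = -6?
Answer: 4 + 4*I ≈ 4.0 + 4.0*I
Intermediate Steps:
p(d) = 1
j(n) = 4*I (j(n) = √(-10 - 6) = √(-16) = 4*I)
o(q) = 4 (o(q) = 1 + 3 = 4)
j(-12) + o(22) = 4*I + 4 = 4 + 4*I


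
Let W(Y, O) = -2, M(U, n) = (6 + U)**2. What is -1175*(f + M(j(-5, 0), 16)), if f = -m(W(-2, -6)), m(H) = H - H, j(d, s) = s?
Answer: -42300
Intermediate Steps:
m(H) = 0
f = 0 (f = -1*0 = 0)
-1175*(f + M(j(-5, 0), 16)) = -1175*(0 + (6 + 0)**2) = -1175*(0 + 6**2) = -1175*(0 + 36) = -1175*36 = -42300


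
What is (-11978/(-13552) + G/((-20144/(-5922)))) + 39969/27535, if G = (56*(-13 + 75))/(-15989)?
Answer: 8531687336656069/3755826403951160 ≈ 2.2716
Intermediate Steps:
G = -3472/15989 (G = (56*62)*(-1/15989) = 3472*(-1/15989) = -3472/15989 ≈ -0.21715)
(-11978/(-13552) + G/((-20144/(-5922)))) + 39969/27535 = (-11978/(-13552) - 3472/(15989*((-20144/(-5922))))) + 39969/27535 = (-11978*(-1/13552) - 3472/(15989*((-20144*(-1/5922))))) + 39969*(1/27535) = (5989/6776 - 3472/(15989*10072/2961)) + 39969/27535 = (5989/6776 - 3472/15989*2961/10072) + 39969/27535 = (5989/6776 - 1285074/20130151) + 39969/27535 = 111851812915/136401903176 + 39969/27535 = 8531687336656069/3755826403951160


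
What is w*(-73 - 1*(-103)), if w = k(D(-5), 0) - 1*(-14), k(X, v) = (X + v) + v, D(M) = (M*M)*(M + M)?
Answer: -7080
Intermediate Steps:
D(M) = 2*M³ (D(M) = M²*(2*M) = 2*M³)
k(X, v) = X + 2*v
w = -236 (w = (2*(-5)³ + 2*0) - 1*(-14) = (2*(-125) + 0) + 14 = (-250 + 0) + 14 = -250 + 14 = -236)
w*(-73 - 1*(-103)) = -236*(-73 - 1*(-103)) = -236*(-73 + 103) = -236*30 = -7080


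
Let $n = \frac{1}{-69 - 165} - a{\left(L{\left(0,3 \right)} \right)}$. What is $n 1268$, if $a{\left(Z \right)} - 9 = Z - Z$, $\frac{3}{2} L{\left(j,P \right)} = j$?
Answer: $- \frac{1335838}{117} \approx -11417.0$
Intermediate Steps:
$L{\left(j,P \right)} = \frac{2 j}{3}$
$a{\left(Z \right)} = 9$ ($a{\left(Z \right)} = 9 + \left(Z - Z\right) = 9 + 0 = 9$)
$n = - \frac{2107}{234}$ ($n = \frac{1}{-69 - 165} - 9 = \frac{1}{-234} - 9 = - \frac{1}{234} - 9 = - \frac{2107}{234} \approx -9.0043$)
$n 1268 = \left(- \frac{2107}{234}\right) 1268 = - \frac{1335838}{117}$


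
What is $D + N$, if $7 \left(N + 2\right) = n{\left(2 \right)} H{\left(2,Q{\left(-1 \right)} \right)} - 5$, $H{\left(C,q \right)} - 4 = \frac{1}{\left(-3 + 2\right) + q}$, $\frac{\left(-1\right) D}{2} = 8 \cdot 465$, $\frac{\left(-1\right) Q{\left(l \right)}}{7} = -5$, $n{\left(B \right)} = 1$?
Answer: $- \frac{1771229}{238} \approx -7442.1$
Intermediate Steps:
$Q{\left(l \right)} = 35$ ($Q{\left(l \right)} = \left(-7\right) \left(-5\right) = 35$)
$D = -7440$ ($D = - 2 \cdot 8 \cdot 465 = \left(-2\right) 3720 = -7440$)
$H{\left(C,q \right)} = 4 + \frac{1}{-1 + q}$ ($H{\left(C,q \right)} = 4 + \frac{1}{\left(-3 + 2\right) + q} = 4 + \frac{1}{-1 + q}$)
$N = - \frac{509}{238}$ ($N = -2 + \frac{1 \frac{-3 + 4 \cdot 35}{-1 + 35} - 5}{7} = -2 + \frac{1 \frac{-3 + 140}{34} - 5}{7} = -2 + \frac{1 \cdot \frac{1}{34} \cdot 137 - 5}{7} = -2 + \frac{1 \cdot \frac{137}{34} - 5}{7} = -2 + \frac{\frac{137}{34} - 5}{7} = -2 + \frac{1}{7} \left(- \frac{33}{34}\right) = -2 - \frac{33}{238} = - \frac{509}{238} \approx -2.1387$)
$D + N = -7440 - \frac{509}{238} = - \frac{1771229}{238}$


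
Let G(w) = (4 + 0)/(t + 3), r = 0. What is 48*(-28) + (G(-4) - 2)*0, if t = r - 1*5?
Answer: -1344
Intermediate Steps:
t = -5 (t = 0 - 1*5 = 0 - 5 = -5)
G(w) = -2 (G(w) = (4 + 0)/(-5 + 3) = 4/(-2) = 4*(-½) = -2)
48*(-28) + (G(-4) - 2)*0 = 48*(-28) + (-2 - 2)*0 = -1344 - 4*0 = -1344 + 0 = -1344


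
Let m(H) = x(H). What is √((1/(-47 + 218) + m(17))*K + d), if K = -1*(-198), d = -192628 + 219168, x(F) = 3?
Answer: 4*√612237/19 ≈ 164.73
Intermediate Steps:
m(H) = 3
d = 26540
K = 198
√((1/(-47 + 218) + m(17))*K + d) = √((1/(-47 + 218) + 3)*198 + 26540) = √((1/171 + 3)*198 + 26540) = √((514/171)*198 + 26540) = √(11308/19 + 26540) = √(515568/19) = 4*√612237/19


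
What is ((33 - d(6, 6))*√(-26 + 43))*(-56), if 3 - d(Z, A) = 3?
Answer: -1848*√17 ≈ -7619.5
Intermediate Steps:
d(Z, A) = 0 (d(Z, A) = 3 - 1*3 = 3 - 3 = 0)
((33 - d(6, 6))*√(-26 + 43))*(-56) = ((33 - 1*0)*√(-26 + 43))*(-56) = ((33 + 0)*√17)*(-56) = (33*√17)*(-56) = -1848*√17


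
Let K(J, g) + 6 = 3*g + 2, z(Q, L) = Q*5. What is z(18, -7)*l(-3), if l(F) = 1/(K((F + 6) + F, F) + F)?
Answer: -45/8 ≈ -5.6250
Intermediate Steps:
z(Q, L) = 5*Q
K(J, g) = -4 + 3*g (K(J, g) = -6 + (3*g + 2) = -6 + (2 + 3*g) = -4 + 3*g)
l(F) = 1/(-4 + 4*F) (l(F) = 1/((-4 + 3*F) + F) = 1/(-4 + 4*F))
z(18, -7)*l(-3) = (5*18)*(1/(4*(-1 - 3))) = 90*((1/4)/(-4)) = 90*((1/4)*(-1/4)) = 90*(-1/16) = -45/8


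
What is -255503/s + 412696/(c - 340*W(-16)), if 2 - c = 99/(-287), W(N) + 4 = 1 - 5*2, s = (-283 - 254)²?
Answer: 11277072863783/122000561199 ≈ 92.435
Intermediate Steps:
s = 288369 (s = (-537)² = 288369)
W(N) = -13 (W(N) = -4 + (1 - 5*2) = -4 + (1 - 10) = -4 - 9 = -13)
c = 673/287 (c = 2 - 99/(-287) = 2 - 99*(-1)/287 = 2 - 1*(-99/287) = 2 + 99/287 = 673/287 ≈ 2.3449)
-255503/s + 412696/(c - 340*W(-16)) = -255503/288369 + 412696/(673/287 - 340*(-13)) = -255503*1/288369 + 412696/(673/287 + 4420) = -255503/288369 + 412696/(1269213/287) = -255503/288369 + 412696*(287/1269213) = -255503/288369 + 118443752/1269213 = 11277072863783/122000561199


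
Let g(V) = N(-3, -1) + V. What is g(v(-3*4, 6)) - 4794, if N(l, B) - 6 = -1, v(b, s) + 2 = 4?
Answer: -4787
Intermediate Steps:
v(b, s) = 2 (v(b, s) = -2 + 4 = 2)
N(l, B) = 5 (N(l, B) = 6 - 1 = 5)
g(V) = 5 + V
g(v(-3*4, 6)) - 4794 = (5 + 2) - 4794 = 7 - 4794 = -4787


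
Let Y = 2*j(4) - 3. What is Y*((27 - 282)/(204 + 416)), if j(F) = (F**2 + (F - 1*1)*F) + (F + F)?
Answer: -3519/124 ≈ -28.379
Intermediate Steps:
j(F) = F**2 + 2*F + F*(-1 + F) (j(F) = (F**2 + (F - 1)*F) + 2*F = (F**2 + (-1 + F)*F) + 2*F = (F**2 + F*(-1 + F)) + 2*F = F**2 + 2*F + F*(-1 + F))
Y = 69 (Y = 2*(4*(1 + 2*4)) - 3 = 2*(4*(1 + 8)) - 3 = 2*(4*9) - 3 = 2*36 - 3 = 72 - 3 = 69)
Y*((27 - 282)/(204 + 416)) = 69*((27 - 282)/(204 + 416)) = 69*(-255/620) = 69*(-255*1/620) = 69*(-51/124) = -3519/124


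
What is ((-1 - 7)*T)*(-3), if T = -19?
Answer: -456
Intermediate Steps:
((-1 - 7)*T)*(-3) = ((-1 - 7)*(-19))*(-3) = -8*(-19)*(-3) = 152*(-3) = -456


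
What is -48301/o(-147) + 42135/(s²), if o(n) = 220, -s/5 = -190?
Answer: -9905087/45125 ≈ -219.50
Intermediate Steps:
s = 950 (s = -5*(-190) = 950)
-48301/o(-147) + 42135/(s²) = -48301/220 + 42135/(950²) = -48301*1/220 + 42135/902500 = -4391/20 + 42135*(1/902500) = -4391/20 + 8427/180500 = -9905087/45125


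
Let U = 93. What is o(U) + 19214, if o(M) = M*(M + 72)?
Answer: 34559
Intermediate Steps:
o(M) = M*(72 + M)
o(U) + 19214 = 93*(72 + 93) + 19214 = 93*165 + 19214 = 15345 + 19214 = 34559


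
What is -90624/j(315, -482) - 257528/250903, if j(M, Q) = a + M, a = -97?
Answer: -11396987288/27348427 ≈ -416.73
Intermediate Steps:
j(M, Q) = -97 + M
-90624/j(315, -482) - 257528/250903 = -90624/(-97 + 315) - 257528/250903 = -90624/218 - 257528*1/250903 = -90624*1/218 - 257528/250903 = -45312/109 - 257528/250903 = -11396987288/27348427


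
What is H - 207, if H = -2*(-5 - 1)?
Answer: -195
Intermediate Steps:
H = 12 (H = -2*(-6) = 12)
H - 207 = 12 - 207 = -195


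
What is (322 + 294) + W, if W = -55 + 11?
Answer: 572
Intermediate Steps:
W = -44
(322 + 294) + W = (322 + 294) - 44 = 616 - 44 = 572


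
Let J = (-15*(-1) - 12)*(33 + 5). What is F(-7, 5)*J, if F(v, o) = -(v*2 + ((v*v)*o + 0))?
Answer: -26334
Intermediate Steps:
F(v, o) = -2*v - o*v² (F(v, o) = -(2*v + (v²*o + 0)) = -(2*v + (o*v² + 0)) = -(2*v + o*v²) = -2*v - o*v²)
J = 114 (J = (15 - 12)*38 = 3*38 = 114)
F(-7, 5)*J = -1*(-7)*(2 + 5*(-7))*114 = -1*(-7)*(2 - 35)*114 = -1*(-7)*(-33)*114 = -231*114 = -26334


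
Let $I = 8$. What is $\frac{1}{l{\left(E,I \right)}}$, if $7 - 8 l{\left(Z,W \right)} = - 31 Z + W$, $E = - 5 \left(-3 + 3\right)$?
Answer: $-8$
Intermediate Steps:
$E = 0$ ($E = \left(-5\right) 0 = 0$)
$l{\left(Z,W \right)} = \frac{7}{8} - \frac{W}{8} + \frac{31 Z}{8}$ ($l{\left(Z,W \right)} = \frac{7}{8} - \frac{- 31 Z + W}{8} = \frac{7}{8} - \frac{W - 31 Z}{8} = \frac{7}{8} - \left(- \frac{31 Z}{8} + \frac{W}{8}\right) = \frac{7}{8} - \frac{W}{8} + \frac{31 Z}{8}$)
$\frac{1}{l{\left(E,I \right)}} = \frac{1}{\frac{7}{8} - 1 + \frac{31}{8} \cdot 0} = \frac{1}{\frac{7}{8} - 1 + 0} = \frac{1}{- \frac{1}{8}} = -8$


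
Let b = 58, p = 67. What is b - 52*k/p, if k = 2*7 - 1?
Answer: 3210/67 ≈ 47.910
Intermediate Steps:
k = 13 (k = 14 - 1 = 13)
b - 52*k/p = 58 - 676/67 = 3210/67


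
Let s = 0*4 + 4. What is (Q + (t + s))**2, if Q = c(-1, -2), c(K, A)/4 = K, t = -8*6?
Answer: 2304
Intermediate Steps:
t = -48
c(K, A) = 4*K
Q = -4 (Q = 4*(-1) = -4)
s = 4 (s = 0 + 4 = 4)
(Q + (t + s))**2 = (-4 + (-48 + 4))**2 = (-4 - 44)**2 = (-48)**2 = 2304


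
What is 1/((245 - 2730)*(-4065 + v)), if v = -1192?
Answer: 1/13063645 ≈ 7.6548e-8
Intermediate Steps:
1/((245 - 2730)*(-4065 + v)) = 1/((245 - 2730)*(-4065 - 1192)) = 1/(-2485*(-5257)) = 1/13063645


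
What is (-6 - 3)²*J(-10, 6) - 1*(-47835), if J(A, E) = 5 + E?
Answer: 48726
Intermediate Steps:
(-6 - 3)²*J(-10, 6) - 1*(-47835) = (-6 - 3)²*(5 + 6) - 1*(-47835) = (-9)²*11 + 47835 = 81*11 + 47835 = 891 + 47835 = 48726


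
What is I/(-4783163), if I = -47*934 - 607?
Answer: 44505/4783163 ≈ 0.0093045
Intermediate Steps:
I = -44505 (I = -43898 - 607 = -44505)
I/(-4783163) = -44505/(-4783163) = -44505*(-1/4783163) = 44505/4783163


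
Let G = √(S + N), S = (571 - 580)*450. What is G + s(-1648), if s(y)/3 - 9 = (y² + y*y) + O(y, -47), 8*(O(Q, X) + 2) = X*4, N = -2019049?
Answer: 32590749/2 + 13*I*√11971 ≈ 1.6295e+7 + 1422.4*I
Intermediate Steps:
O(Q, X) = -2 + X/2 (O(Q, X) = -2 + (X*4)/8 = -2 + (4*X)/8 = -2 + X/2)
S = -4050 (S = -9*450 = -4050)
s(y) = -99/2 + 6*y² (s(y) = 27 + 3*((y² + y*y) + (-2 + (½)*(-47))) = 27 + 3*((y² + y²) + (-2 - 47/2)) = 27 + 3*(2*y² - 51/2) = 27 + 3*(-51/2 + 2*y²) = 27 + (-153/2 + 6*y²) = -99/2 + 6*y²)
G = 13*I*√11971 (G = √(-4050 - 2019049) = √(-2023099) = 13*I*√11971 ≈ 1422.4*I)
G + s(-1648) = 13*I*√11971 + (-99/2 + 6*(-1648)²) = 13*I*√11971 + (-99/2 + 6*2715904) = 13*I*√11971 + (-99/2 + 16295424) = 13*I*√11971 + 32590749/2 = 32590749/2 + 13*I*√11971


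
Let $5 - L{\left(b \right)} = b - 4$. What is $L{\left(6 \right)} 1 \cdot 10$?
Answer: $30$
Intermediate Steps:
$L{\left(b \right)} = 9 - b$ ($L{\left(b \right)} = 5 - \left(b - 4\right) = 5 - \left(-4 + b\right) = 9 - b$)
$L{\left(6 \right)} 1 \cdot 10 = \left(9 - 6\right) 1 \cdot 10 = 3 \cdot 1 \cdot 10 = 3 \cdot 10 = 30$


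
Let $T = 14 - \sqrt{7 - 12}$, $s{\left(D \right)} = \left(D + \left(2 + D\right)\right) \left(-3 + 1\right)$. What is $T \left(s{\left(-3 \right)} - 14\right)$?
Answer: $-84 + 6 i \sqrt{5} \approx -84.0 + 13.416 i$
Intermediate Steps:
$s{\left(D \right)} = -4 - 4 D$ ($s{\left(D \right)} = \left(2 + 2 D\right) \left(-2\right) = -4 - 4 D$)
$T = 14 - i \sqrt{5}$ ($T = 14 - \sqrt{-5} = 14 - i \sqrt{5} \approx 14.0 - 2.2361 i$)
$T \left(s{\left(-3 \right)} - 14\right) = \left(14 - i \sqrt{5}\right) \left(\left(-4 - -12\right) - 14\right) = \left(14 - i \sqrt{5}\right) \left(\left(-4 + 12\right) - 14\right) = \left(14 - i \sqrt{5}\right) \left(8 - 14\right) = \left(14 - i \sqrt{5}\right) \left(-6\right) = -84 + 6 i \sqrt{5}$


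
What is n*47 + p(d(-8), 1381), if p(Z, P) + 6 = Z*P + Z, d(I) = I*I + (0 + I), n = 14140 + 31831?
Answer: 2238023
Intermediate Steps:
n = 45971
d(I) = I + I² (d(I) = I² + I = I + I²)
p(Z, P) = -6 + Z + P*Z (p(Z, P) = -6 + (Z*P + Z) = -6 + (P*Z + Z) = -6 + (Z + P*Z) = -6 + Z + P*Z)
n*47 + p(d(-8), 1381) = 45971*47 + (-6 - 8*(1 - 8) + 1381*(-8*(1 - 8))) = 2160637 + (-6 - 8*(-7) + 1381*(-8*(-7))) = 2160637 + (-6 + 56 + 1381*56) = 2160637 + (-6 + 56 + 77336) = 2160637 + 77386 = 2238023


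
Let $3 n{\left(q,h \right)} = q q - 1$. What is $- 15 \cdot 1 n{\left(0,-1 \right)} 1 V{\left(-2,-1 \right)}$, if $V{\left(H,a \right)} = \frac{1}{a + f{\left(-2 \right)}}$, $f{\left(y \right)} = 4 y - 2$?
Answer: $- \frac{5}{11} \approx -0.45455$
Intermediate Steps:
$f{\left(y \right)} = -2 + 4 y$
$n{\left(q,h \right)} = - \frac{1}{3} + \frac{q^{2}}{3}$ ($n{\left(q,h \right)} = \frac{q q - 1}{3} = \frac{q^{2} - 1}{3} = \frac{-1 + q^{2}}{3} = - \frac{1}{3} + \frac{q^{2}}{3}$)
$V{\left(H,a \right)} = \frac{1}{-10 + a}$ ($V{\left(H,a \right)} = \frac{1}{a + \left(-2 + 4 \left(-2\right)\right)} = \frac{1}{a - 10} = \frac{1}{-10 + a}$)
$- 15 \cdot 1 n{\left(0,-1 \right)} 1 V{\left(-2,-1 \right)} = \frac{\left(-15\right) 1 \left(- \frac{1}{3} + \frac{0^{2}}{3}\right) 1}{-10 - 1} = \frac{\left(-15\right) 1 \left(- \frac{1}{3} + \frac{1}{3} \cdot 0\right) 1}{-11} = - 15 \cdot 1 \left(- \frac{1}{3} + 0\right) 1 \left(- \frac{1}{11}\right) = - 15 \cdot 1 \left(- \frac{1}{3}\right) 1 \left(- \frac{1}{11}\right) = - 15 \left(\left(- \frac{1}{3}\right) 1\right) \left(- \frac{1}{11}\right) = \left(-15\right) \left(- \frac{1}{3}\right) \left(- \frac{1}{11}\right) = 5 \left(- \frac{1}{11}\right) = - \frac{5}{11}$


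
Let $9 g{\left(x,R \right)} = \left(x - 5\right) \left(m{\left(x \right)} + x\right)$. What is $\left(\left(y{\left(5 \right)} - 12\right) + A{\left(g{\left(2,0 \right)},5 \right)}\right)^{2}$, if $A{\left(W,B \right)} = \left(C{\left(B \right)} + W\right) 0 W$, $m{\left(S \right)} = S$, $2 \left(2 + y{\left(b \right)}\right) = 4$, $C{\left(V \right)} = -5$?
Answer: $144$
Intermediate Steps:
$y{\left(b \right)} = 0$ ($y{\left(b \right)} = -2 + \frac{1}{2} \cdot 4 = -2 + 2 = 0$)
$g{\left(x,R \right)} = \frac{2 x \left(-5 + x\right)}{9}$ ($g{\left(x,R \right)} = \frac{\left(x - 5\right) \left(x + x\right)}{9} = \frac{\left(-5 + x\right) 2 x}{9} = \frac{2 x \left(-5 + x\right)}{9}$)
$A{\left(W,B \right)} = 0$ ($A{\left(W,B \right)} = \left(-5 + W\right) 0 W = \left(-5 + W\right) 0 = 0$)
$\left(\left(y{\left(5 \right)} - 12\right) + A{\left(g{\left(2,0 \right)},5 \right)}\right)^{2} = \left(\left(0 - 12\right) + 0\right)^{2} = \left(-12 + 0\right)^{2} = \left(-12\right)^{2} = 144$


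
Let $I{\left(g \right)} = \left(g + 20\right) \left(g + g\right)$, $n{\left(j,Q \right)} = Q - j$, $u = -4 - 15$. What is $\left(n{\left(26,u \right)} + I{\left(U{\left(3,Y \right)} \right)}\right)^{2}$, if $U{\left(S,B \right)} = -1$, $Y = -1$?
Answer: $6889$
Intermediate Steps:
$u = -19$
$I{\left(g \right)} = 2 g \left(20 + g\right)$ ($I{\left(g \right)} = \left(20 + g\right) 2 g = 2 g \left(20 + g\right)$)
$\left(n{\left(26,u \right)} + I{\left(U{\left(3,Y \right)} \right)}\right)^{2} = \left(\left(-19 - 26\right) + 2 \left(-1\right) \left(20 - 1\right)\right)^{2} = \left(\left(-19 - 26\right) + 2 \left(-1\right) 19\right)^{2} = \left(-45 - 38\right)^{2} = \left(-83\right)^{2} = 6889$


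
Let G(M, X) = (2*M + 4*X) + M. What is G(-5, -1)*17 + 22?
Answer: -301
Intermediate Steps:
G(M, X) = 3*M + 4*X
G(-5, -1)*17 + 22 = (3*(-5) + 4*(-1))*17 + 22 = (-15 - 4)*17 + 22 = -19*17 + 22 = -323 + 22 = -301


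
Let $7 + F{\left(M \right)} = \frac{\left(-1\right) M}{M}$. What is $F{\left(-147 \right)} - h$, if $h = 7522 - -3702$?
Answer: $-11232$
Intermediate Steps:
$F{\left(M \right)} = -8$ ($F{\left(M \right)} = -7 + \frac{\left(-1\right) M}{M} = -7 - 1 = -8$)
$h = 11224$ ($h = 7522 + 3702 = 11224$)
$F{\left(-147 \right)} - h = -8 - 11224 = -11232$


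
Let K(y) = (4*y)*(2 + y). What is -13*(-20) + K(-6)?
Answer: 356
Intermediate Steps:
K(y) = 4*y*(2 + y)
-13*(-20) + K(-6) = -13*(-20) + 4*(-6)*(2 - 6) = 260 + 4*(-6)*(-4) = 260 + 96 = 356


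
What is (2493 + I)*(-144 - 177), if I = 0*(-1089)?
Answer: -800253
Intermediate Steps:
I = 0
(2493 + I)*(-144 - 177) = (2493 + 0)*(-144 - 177) = 2493*(-321) = -800253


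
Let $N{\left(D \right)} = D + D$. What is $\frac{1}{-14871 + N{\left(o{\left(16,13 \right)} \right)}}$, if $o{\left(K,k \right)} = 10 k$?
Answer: $- \frac{1}{14611} \approx -6.8442 \cdot 10^{-5}$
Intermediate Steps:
$N{\left(D \right)} = 2 D$
$\frac{1}{-14871 + N{\left(o{\left(16,13 \right)} \right)}} = \frac{1}{-14871 + 2 \cdot 10 \cdot 13} = \frac{1}{-14871 + 2 \cdot 130} = \frac{1}{-14871 + 260} = \frac{1}{-14611} = - \frac{1}{14611}$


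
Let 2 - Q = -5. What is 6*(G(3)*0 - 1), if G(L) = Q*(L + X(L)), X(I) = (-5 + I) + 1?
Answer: -6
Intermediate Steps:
X(I) = -4 + I
Q = 7 (Q = 2 - 1*(-5) = 2 + 5 = 7)
G(L) = -28 + 14*L (G(L) = 7*(L + (-4 + L)) = 7*(-4 + 2*L) = -28 + 14*L)
6*(G(3)*0 - 1) = 6*((-28 + 14*3)*0 - 1) = 6*((-28 + 42)*0 - 1) = 6*(14*0 - 1) = 6*(0 - 1) = 6*(-1) = -6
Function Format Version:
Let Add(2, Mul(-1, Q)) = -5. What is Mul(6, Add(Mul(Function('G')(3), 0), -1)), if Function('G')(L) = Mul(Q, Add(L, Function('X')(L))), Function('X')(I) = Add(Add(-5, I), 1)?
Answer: -6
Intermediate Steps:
Function('X')(I) = Add(-4, I)
Q = 7 (Q = Add(2, Mul(-1, -5)) = Add(2, 5) = 7)
Function('G')(L) = Add(-28, Mul(14, L)) (Function('G')(L) = Mul(7, Add(L, Add(-4, L))) = Mul(7, Add(-4, Mul(2, L))) = Add(-28, Mul(14, L)))
Mul(6, Add(Mul(Function('G')(3), 0), -1)) = Mul(6, Add(Mul(Add(-28, Mul(14, 3)), 0), -1)) = Mul(6, Add(Mul(Add(-28, 42), 0), -1)) = Mul(6, Add(Mul(14, 0), -1)) = Mul(6, Add(0, -1)) = Mul(6, -1) = -6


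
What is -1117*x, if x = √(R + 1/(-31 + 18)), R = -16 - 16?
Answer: -1117*I*√5421/13 ≈ -6326.3*I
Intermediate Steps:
R = -32
x = I*√5421/13 (x = √(-32 + 1/(-31 + 18)) = √(-32 + 1/(-13)) = √(-32 - 1/13) = √(-417/13) = I*√5421/13 ≈ 5.6637*I)
-1117*x = -1117*I*√5421/13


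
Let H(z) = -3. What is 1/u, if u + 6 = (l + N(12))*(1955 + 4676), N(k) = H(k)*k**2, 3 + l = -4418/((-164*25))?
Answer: -2050/5898558671 ≈ -3.4754e-7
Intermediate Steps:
l = -3941/2050 (l = -3 - 4418/((-164*25)) = -3 - 4418/(-4100) = -3 - 4418*(-1/4100) = -3 + 2209/2050 = -3941/2050 ≈ -1.9224)
N(k) = -3*k**2
u = -5898558671/2050 (u = -6 + (-3941/2050 - 3*12**2)*(1955 + 4676) = -6 + (-3941/2050 - 3*144)*6631 = -6 + (-3941/2050 - 432)*6631 = -6 - 889541/2050*6631 = -6 - 5898546371/2050 = -5898558671/2050 ≈ -2.8773e+6)
1/u = 1/(-5898558671/2050) = -2050/5898558671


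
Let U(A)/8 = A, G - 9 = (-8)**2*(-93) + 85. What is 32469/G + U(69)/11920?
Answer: -11993652/2182105 ≈ -5.4964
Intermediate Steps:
G = -5858 (G = 9 + ((-8)**2*(-93) + 85) = 9 + (64*(-93) + 85) = 9 + (-5952 + 85) = 9 - 5867 = -5858)
U(A) = 8*A
32469/G + U(69)/11920 = 32469/(-5858) + (8*69)/11920 = 32469*(-1/5858) + 552*(1/11920) = -32469/5858 + 69/1490 = -11993652/2182105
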